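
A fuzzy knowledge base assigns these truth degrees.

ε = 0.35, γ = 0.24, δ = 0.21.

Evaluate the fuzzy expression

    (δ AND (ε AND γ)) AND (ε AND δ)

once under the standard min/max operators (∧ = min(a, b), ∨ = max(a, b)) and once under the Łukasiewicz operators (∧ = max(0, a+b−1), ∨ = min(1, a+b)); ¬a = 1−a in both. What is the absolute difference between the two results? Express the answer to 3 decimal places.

0.210

Under standard min/max:
  ε AND γ = min(a, b) on (0.35, 0.24) = 0.24
  δ AND (ε AND γ) = min(a, b) on (0.21, 0.24) = 0.21
  ε AND δ = min(a, b) on (0.35, 0.21) = 0.21
  (δ AND (ε AND γ)) AND (ε AND δ) = min(a, b) on (0.21, 0.21) = 0.21
  → value = 0.2100
Under Łukasiewicz:
  ε AND γ = max(0, a+b−1) on (0.35, 0.24) = 0.00
  δ AND (ε AND γ) = max(0, a+b−1) on (0.21, 0.00) = 0.00
  ε AND δ = max(0, a+b−1) on (0.35, 0.21) = 0.00
  (δ AND (ε AND γ)) AND (ε AND δ) = max(0, a+b−1) on (0.00, 0.00) = 0.00
  → value = 0.0000
|0.2100 − 0.0000| = 0.210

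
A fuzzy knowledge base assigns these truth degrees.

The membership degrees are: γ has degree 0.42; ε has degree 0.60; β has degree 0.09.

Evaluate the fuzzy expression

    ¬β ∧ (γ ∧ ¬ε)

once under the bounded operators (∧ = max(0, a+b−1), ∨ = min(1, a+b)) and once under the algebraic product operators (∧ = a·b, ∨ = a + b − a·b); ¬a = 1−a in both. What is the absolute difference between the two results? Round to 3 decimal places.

Under bounded:
  ¬β = 1 − 0.09 = 0.91
  ¬ε = 1 − 0.60 = 0.40
  γ ∧ ¬ε = max(0, a+b−1) on (0.42, 0.40) = 0.00
  ¬β ∧ (γ ∧ ¬ε) = max(0, a+b−1) on (0.91, 0.00) = 0.00
  → value = 0.0000
Under algebraic product:
  ¬β = 1 − 0.0900 = 0.9100
  ¬ε = 1 − 0.6000 = 0.4000
  γ ∧ ¬ε = a·b on (0.4200, 0.4000) = 0.1680
  ¬β ∧ (γ ∧ ¬ε) = a·b on (0.9100, 0.1680) = 0.1529
  → value = 0.1529
|0.0000 − 0.1529| = 0.153

0.153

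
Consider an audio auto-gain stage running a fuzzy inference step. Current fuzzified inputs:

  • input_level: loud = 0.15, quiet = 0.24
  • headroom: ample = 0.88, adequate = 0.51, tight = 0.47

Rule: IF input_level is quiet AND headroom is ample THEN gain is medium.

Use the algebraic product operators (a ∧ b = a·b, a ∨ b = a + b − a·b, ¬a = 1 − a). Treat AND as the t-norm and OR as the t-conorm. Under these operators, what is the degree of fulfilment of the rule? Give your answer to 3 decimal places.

0.211

firing strength: quiet=0.24, ample=0.88; AND[a·b] → w = 0.2112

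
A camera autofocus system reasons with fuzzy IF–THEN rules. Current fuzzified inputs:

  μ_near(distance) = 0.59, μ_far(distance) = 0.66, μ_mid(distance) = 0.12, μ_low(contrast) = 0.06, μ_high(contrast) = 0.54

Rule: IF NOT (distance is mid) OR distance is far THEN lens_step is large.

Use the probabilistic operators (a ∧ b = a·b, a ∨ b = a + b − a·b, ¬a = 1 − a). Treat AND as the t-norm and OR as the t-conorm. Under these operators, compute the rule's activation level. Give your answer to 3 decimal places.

0.959

firing strength: ¬mid=1−0.12=0.88, far=0.66; OR[a + b − a·b] → w = 0.9592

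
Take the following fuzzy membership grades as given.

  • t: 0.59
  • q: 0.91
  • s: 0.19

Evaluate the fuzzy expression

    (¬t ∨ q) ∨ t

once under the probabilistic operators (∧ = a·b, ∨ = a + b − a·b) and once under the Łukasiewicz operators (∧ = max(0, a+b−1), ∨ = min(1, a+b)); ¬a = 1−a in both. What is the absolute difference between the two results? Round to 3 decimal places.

Under probabilistic:
  ¬t = 1 − 0.5900 = 0.4100
  ¬t ∨ q = a + b − a·b on (0.4100, 0.9100) = 0.9469
  (¬t ∨ q) ∨ t = a + b − a·b on (0.9469, 0.5900) = 0.9782
  → value = 0.9782
Under Łukasiewicz:
  ¬t = 1 − 0.59 = 0.41
  ¬t ∨ q = min(1, a+b) on (0.41, 0.91) = 1.00
  (¬t ∨ q) ∨ t = min(1, a+b) on (1.00, 0.59) = 1.00
  → value = 1.0000
|0.9782 − 1.0000| = 0.022

0.022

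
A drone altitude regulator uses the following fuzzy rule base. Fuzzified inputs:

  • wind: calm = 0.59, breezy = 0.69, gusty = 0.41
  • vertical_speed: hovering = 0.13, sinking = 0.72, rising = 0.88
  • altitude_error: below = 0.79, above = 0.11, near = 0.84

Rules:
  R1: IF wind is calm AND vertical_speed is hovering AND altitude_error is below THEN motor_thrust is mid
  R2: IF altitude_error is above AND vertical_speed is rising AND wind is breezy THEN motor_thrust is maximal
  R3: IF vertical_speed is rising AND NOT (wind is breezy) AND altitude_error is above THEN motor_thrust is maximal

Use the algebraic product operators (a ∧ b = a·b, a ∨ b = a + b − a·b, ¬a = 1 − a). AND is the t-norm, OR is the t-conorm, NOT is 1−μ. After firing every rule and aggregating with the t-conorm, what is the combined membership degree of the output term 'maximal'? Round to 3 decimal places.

R1: calm=0.59, hovering=0.13, below=0.79; AND[a·b] → w = 0.0606
R2: above=0.11, rising=0.88, breezy=0.69; AND[a·b] → w = 0.0668
R3: rising=0.88, ¬breezy=1−0.69=0.31, above=0.11; AND[a·b] → w = 0.0300
Rules with consequent 'maximal': {R2, R3} → strengths 0.0668, 0.0300
Aggregate via t-conorm [a + b − a·b]: 0.0948

0.095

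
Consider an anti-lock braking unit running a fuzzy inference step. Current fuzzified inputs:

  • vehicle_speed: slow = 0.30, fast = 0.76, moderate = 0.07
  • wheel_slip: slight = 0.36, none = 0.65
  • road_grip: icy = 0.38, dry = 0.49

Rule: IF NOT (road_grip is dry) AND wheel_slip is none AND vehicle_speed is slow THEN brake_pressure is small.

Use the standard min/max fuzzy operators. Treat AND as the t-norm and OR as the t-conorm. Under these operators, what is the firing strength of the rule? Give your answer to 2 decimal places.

firing strength: ¬dry=1−0.49=0.51, none=0.65, slow=0.30; AND[min(a, b)] → w = 0.30

0.30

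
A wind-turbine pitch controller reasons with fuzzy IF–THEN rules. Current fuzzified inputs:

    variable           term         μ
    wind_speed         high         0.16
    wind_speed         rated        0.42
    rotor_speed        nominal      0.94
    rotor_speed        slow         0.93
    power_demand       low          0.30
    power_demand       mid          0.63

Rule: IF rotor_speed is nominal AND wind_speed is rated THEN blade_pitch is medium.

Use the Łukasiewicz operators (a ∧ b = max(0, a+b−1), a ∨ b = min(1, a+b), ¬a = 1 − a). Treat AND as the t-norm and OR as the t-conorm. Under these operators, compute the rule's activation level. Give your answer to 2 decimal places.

firing strength: nominal=0.94, rated=0.42; AND[max(0, a+b−1)] → w = 0.36

0.36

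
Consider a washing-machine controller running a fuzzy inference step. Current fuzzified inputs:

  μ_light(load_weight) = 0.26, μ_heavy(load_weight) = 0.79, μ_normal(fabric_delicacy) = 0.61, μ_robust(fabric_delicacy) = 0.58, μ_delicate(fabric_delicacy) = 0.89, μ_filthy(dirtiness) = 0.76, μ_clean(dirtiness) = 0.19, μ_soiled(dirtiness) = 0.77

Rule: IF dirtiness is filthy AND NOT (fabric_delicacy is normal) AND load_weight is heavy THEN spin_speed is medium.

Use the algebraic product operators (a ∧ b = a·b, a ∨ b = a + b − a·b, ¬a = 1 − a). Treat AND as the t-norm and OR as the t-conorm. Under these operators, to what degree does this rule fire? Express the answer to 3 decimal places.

firing strength: filthy=0.76, ¬normal=1−0.61=0.39, heavy=0.79; AND[a·b] → w = 0.2342

0.234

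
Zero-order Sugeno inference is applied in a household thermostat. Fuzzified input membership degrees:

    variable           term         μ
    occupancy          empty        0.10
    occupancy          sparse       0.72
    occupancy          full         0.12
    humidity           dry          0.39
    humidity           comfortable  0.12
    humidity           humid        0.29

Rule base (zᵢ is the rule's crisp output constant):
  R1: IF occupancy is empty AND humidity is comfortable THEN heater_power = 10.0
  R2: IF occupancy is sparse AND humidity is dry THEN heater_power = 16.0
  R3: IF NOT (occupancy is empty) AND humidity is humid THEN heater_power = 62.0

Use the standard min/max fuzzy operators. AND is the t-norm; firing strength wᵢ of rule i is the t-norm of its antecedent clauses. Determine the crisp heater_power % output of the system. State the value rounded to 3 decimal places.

32.333

R1 (z=10.0): empty=0.10, comfortable=0.12; AND[min(a, b)] → w = 0.10
R2 (z=16.0): sparse=0.72, dry=0.39; AND[min(a, b)] → w = 0.39
R3 (z=62.0): ¬empty=1−0.10=0.90, humid=0.29; AND[min(a, b)] → w = 0.29
Weighted average = (0.10·10.0 + 0.39·16.0 + 0.29·62.0) / (0.10 + 0.39 + 0.29)
  = 25.2200 / 0.7800 = 32.333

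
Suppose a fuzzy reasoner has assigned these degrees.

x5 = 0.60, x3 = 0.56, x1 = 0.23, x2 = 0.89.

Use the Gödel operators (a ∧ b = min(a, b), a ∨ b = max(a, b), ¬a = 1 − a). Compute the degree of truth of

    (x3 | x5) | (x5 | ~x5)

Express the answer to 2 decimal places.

x3 | x5 = max(a, b) on (0.56, 0.60) = 0.60
~x5 = 1 − 0.60 = 0.40
x5 | ~x5 = max(a, b) on (0.60, 0.40) = 0.60
(x3 | x5) | (x5 | ~x5) = max(a, b) on (0.60, 0.60) = 0.60

0.60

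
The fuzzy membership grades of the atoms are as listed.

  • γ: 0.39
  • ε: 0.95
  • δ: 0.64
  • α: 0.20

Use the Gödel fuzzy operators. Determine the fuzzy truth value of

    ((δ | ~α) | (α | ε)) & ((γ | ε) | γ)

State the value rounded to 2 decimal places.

0.95

~α = 1 − 0.20 = 0.80
δ | ~α = max(a, b) on (0.64, 0.80) = 0.80
α | ε = max(a, b) on (0.20, 0.95) = 0.95
(δ | ~α) | (α | ε) = max(a, b) on (0.80, 0.95) = 0.95
γ | ε = max(a, b) on (0.39, 0.95) = 0.95
(γ | ε) | γ = max(a, b) on (0.95, 0.39) = 0.95
((δ | ~α) | (α | ε)) & ((γ | ε) | γ) = min(a, b) on (0.95, 0.95) = 0.95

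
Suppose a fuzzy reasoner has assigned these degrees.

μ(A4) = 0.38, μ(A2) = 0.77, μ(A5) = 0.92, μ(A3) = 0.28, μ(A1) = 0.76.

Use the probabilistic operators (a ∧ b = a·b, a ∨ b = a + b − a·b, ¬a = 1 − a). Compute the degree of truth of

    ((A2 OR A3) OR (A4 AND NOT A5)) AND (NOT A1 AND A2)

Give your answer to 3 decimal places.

0.155

A2 OR A3 = a + b − a·b on (0.7700, 0.2800) = 0.8344
NOT A5 = 1 − 0.9200 = 0.0800
A4 AND NOT A5 = a·b on (0.3800, 0.0800) = 0.0304
(A2 OR A3) OR (A4 AND NOT A5) = a + b − a·b on (0.8344, 0.0304) = 0.8394
NOT A1 = 1 − 0.7600 = 0.2400
NOT A1 AND A2 = a·b on (0.2400, 0.7700) = 0.1848
((A2 OR A3) OR (A4 AND NOT A5)) AND (NOT A1 AND A2) = a·b on (0.8394, 0.1848) = 0.1551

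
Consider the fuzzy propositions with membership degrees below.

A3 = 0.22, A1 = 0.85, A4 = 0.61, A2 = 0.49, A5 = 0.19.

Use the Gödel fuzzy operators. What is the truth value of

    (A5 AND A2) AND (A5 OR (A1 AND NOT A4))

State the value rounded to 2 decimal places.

0.19

A5 AND A2 = min(a, b) on (0.19, 0.49) = 0.19
NOT A4 = 1 − 0.61 = 0.39
A1 AND NOT A4 = min(a, b) on (0.85, 0.39) = 0.39
A5 OR (A1 AND NOT A4) = max(a, b) on (0.19, 0.39) = 0.39
(A5 AND A2) AND (A5 OR (A1 AND NOT A4)) = min(a, b) on (0.19, 0.39) = 0.19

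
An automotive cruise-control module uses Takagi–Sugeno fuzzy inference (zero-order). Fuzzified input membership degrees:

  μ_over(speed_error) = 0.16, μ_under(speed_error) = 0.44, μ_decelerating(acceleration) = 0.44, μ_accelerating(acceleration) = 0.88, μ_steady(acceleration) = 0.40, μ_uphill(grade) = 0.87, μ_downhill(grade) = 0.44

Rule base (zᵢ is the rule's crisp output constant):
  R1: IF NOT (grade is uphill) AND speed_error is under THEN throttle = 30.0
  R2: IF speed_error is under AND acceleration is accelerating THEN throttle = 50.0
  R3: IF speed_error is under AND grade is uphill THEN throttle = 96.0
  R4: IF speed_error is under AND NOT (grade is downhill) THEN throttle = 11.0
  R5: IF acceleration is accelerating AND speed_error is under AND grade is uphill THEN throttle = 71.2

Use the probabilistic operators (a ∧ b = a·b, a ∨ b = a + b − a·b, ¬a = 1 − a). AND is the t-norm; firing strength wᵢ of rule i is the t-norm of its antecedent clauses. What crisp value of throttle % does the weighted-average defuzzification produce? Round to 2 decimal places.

R1 (z=30.0): ¬uphill=1−0.87=0.13, under=0.44; AND[a·b] → w = 0.0572
R2 (z=50.0): under=0.44, accelerating=0.88; AND[a·b] → w = 0.3872
R3 (z=96.0): under=0.44, uphill=0.87; AND[a·b] → w = 0.3828
R4 (z=11.0): under=0.44, ¬downhill=1−0.44=0.56; AND[a·b] → w = 0.2464
R5 (z=71.2): accelerating=0.88, under=0.44, uphill=0.87; AND[a·b] → w = 0.3369
Weighted average = (0.0572·30.0 + 0.3872·50.0 + 0.3828·96.0 + 0.2464·11.0 + 0.3369·71.2) / (0.0572 + 0.3872 + 0.3828 + 0.2464 + 0.3369)
  = 84.5199 / 1.4105 = 59.92

59.92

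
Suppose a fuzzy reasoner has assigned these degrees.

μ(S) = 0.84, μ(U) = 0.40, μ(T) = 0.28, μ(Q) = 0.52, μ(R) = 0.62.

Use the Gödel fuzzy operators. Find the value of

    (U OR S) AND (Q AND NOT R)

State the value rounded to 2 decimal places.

U OR S = max(a, b) on (0.40, 0.84) = 0.84
NOT R = 1 − 0.62 = 0.38
Q AND NOT R = min(a, b) on (0.52, 0.38) = 0.38
(U OR S) AND (Q AND NOT R) = min(a, b) on (0.84, 0.38) = 0.38

0.38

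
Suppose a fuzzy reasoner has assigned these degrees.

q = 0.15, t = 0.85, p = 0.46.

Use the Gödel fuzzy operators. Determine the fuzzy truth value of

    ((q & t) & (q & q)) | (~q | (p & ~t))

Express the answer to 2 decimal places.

q & t = min(a, b) on (0.15, 0.85) = 0.15
q & q = min(a, b) on (0.15, 0.15) = 0.15
(q & t) & (q & q) = min(a, b) on (0.15, 0.15) = 0.15
~q = 1 − 0.15 = 0.85
~t = 1 − 0.85 = 0.15
p & ~t = min(a, b) on (0.46, 0.15) = 0.15
~q | (p & ~t) = max(a, b) on (0.85, 0.15) = 0.85
((q & t) & (q & q)) | (~q | (p & ~t)) = max(a, b) on (0.15, 0.85) = 0.85

0.85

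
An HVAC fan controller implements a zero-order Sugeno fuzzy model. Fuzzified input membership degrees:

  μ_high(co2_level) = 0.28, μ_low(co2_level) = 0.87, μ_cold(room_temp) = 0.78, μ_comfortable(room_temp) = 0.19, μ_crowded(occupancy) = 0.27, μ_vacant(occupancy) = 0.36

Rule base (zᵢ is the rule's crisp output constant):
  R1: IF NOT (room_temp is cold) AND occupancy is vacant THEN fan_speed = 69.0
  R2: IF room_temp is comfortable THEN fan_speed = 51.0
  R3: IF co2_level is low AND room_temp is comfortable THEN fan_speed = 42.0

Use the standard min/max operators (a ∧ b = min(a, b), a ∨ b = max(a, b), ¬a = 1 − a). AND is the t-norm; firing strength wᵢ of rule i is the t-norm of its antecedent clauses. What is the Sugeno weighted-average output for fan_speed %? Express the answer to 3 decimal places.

54.750

R1 (z=69.0): ¬cold=1−0.78=0.22, vacant=0.36; AND[min(a, b)] → w = 0.22
R2 (z=51.0): comfortable=0.19 → w = 0.19
R3 (z=42.0): low=0.87, comfortable=0.19; AND[min(a, b)] → w = 0.19
Weighted average = (0.22·69.0 + 0.19·51.0 + 0.19·42.0) / (0.22 + 0.19 + 0.19)
  = 32.8500 / 0.6000 = 54.750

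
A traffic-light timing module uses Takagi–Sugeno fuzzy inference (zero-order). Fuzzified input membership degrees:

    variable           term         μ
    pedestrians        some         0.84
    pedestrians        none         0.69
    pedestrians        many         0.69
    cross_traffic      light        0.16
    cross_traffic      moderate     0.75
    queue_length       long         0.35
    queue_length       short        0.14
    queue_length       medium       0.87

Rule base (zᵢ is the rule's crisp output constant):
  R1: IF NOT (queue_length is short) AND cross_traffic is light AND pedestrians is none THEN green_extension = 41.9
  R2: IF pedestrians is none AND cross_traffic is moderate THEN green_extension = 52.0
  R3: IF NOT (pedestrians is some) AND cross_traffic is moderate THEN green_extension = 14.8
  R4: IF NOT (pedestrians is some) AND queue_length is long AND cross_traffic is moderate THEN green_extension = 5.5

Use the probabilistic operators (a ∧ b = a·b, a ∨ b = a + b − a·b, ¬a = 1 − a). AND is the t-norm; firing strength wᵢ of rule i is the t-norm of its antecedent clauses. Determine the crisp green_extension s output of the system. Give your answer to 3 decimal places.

42.476

R1 (z=41.9): ¬short=1−0.14=0.86, light=0.16, none=0.69; AND[a·b] → w = 0.0949
R2 (z=52.0): none=0.69, moderate=0.75; AND[a·b] → w = 0.5175
R3 (z=14.8): ¬some=1−0.84=0.16, moderate=0.75; AND[a·b] → w = 0.1200
R4 (z=5.5): ¬some=1−0.84=0.16, long=0.35, moderate=0.75; AND[a·b] → w = 0.0420
Weighted average = (0.0949·41.9 + 0.5175·52.0 + 0.1200·14.8 + 0.0420·5.5) / (0.0949 + 0.5175 + 0.1200 + 0.0420)
  = 32.8952 / 0.7744 = 42.476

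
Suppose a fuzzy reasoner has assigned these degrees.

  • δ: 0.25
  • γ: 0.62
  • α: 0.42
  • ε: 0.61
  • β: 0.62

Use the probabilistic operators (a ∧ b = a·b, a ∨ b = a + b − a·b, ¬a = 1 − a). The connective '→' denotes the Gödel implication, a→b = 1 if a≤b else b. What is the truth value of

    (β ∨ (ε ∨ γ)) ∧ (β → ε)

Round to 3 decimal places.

0.576

ε ∨ γ = a + b − a·b on (0.6100, 0.6200) = 0.8518
β ∨ (ε ∨ γ) = a + b − a·b on (0.6200, 0.8518) = 0.9437
β → ε  [Gödel: 1 if a≤b else b] with a=0.6200, b=0.6100 → 0.6100
(β ∨ (ε ∨ γ)) ∧ (β → ε) = a·b on (0.9437, 0.6100) = 0.5756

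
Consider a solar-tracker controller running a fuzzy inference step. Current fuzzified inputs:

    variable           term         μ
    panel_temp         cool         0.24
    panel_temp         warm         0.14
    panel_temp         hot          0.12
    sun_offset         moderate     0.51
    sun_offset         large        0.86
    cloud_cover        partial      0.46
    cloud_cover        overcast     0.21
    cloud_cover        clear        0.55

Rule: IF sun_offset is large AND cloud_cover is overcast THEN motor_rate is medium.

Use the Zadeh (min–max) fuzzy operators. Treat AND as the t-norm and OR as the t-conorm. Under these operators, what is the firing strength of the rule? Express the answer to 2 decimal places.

0.21

firing strength: large=0.86, overcast=0.21; AND[min(a, b)] → w = 0.21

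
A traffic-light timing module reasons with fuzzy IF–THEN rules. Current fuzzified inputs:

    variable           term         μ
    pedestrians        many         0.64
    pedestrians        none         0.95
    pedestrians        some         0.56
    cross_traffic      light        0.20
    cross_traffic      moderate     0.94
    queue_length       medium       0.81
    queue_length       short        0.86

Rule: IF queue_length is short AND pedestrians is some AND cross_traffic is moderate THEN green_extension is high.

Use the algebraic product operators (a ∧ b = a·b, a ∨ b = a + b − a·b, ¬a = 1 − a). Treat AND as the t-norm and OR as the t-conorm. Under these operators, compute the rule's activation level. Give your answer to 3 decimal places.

0.453

firing strength: short=0.86, some=0.56, moderate=0.94; AND[a·b] → w = 0.4527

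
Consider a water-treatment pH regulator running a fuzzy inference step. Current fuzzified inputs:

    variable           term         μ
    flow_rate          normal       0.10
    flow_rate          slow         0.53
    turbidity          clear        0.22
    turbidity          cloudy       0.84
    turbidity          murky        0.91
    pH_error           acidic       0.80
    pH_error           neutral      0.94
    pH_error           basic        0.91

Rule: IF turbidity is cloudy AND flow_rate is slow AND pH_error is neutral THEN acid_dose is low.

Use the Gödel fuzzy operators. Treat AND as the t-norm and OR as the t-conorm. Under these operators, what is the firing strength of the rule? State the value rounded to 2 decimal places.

firing strength: cloudy=0.84, slow=0.53, neutral=0.94; AND[min(a, b)] → w = 0.53

0.53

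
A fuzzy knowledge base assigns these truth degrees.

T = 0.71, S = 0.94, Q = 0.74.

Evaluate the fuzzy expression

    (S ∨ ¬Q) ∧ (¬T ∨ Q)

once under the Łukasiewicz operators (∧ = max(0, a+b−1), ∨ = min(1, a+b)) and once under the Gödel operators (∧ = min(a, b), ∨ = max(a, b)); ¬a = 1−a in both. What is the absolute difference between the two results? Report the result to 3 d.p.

0.260

Under Łukasiewicz:
  ¬Q = 1 − 0.74 = 0.26
  S ∨ ¬Q = min(1, a+b) on (0.94, 0.26) = 1.00
  ¬T = 1 − 0.71 = 0.29
  ¬T ∨ Q = min(1, a+b) on (0.29, 0.74) = 1.00
  (S ∨ ¬Q) ∧ (¬T ∨ Q) = max(0, a+b−1) on (1.00, 1.00) = 1.00
  → value = 1.0000
Under Gödel:
  ¬Q = 1 − 0.74 = 0.26
  S ∨ ¬Q = max(a, b) on (0.94, 0.26) = 0.94
  ¬T = 1 − 0.71 = 0.29
  ¬T ∨ Q = max(a, b) on (0.29, 0.74) = 0.74
  (S ∨ ¬Q) ∧ (¬T ∨ Q) = min(a, b) on (0.94, 0.74) = 0.74
  → value = 0.7400
|1.0000 − 0.7400| = 0.260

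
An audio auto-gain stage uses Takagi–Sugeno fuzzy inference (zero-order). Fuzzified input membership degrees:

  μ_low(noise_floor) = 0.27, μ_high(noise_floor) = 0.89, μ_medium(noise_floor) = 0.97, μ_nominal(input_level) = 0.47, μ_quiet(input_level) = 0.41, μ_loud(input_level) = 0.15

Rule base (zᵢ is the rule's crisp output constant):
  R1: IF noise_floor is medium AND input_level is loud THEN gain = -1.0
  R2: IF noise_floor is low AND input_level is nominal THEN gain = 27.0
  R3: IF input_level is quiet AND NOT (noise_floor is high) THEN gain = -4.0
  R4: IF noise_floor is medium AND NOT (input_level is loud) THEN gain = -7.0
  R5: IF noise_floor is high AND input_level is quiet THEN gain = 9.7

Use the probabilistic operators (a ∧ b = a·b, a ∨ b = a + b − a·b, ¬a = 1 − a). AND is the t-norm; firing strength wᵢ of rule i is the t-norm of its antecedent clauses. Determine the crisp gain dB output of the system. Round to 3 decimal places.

R1 (z=-1.0): medium=0.97, loud=0.15; AND[a·b] → w = 0.1455
R2 (z=27.0): low=0.27, nominal=0.47; AND[a·b] → w = 0.1269
R3 (z=-4.0): quiet=0.41, ¬high=1−0.89=0.11; AND[a·b] → w = 0.0451
R4 (z=-7.0): medium=0.97, ¬loud=1−0.15=0.85; AND[a·b] → w = 0.8245
R5 (z=9.7): high=0.89, quiet=0.41; AND[a·b] → w = 0.3649
Weighted average = (0.1455·-1.0 + 0.1269·27.0 + 0.0451·-4.0 + 0.8245·-7.0 + 0.3649·9.7) / (0.1455 + 0.1269 + 0.0451 + 0.8245 + 0.3649)
  = 0.8684 / 1.5069 = 0.576

0.576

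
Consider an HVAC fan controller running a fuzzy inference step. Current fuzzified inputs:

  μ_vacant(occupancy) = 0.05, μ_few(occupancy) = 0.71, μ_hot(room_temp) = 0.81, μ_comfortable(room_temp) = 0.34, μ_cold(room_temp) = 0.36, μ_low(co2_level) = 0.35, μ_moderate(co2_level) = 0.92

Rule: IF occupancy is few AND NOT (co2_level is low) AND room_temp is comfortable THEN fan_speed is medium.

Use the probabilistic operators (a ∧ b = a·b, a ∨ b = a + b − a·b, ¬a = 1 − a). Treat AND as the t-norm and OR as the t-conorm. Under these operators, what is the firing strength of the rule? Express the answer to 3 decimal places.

0.157

firing strength: few=0.71, ¬low=1−0.35=0.65, comfortable=0.34; AND[a·b] → w = 0.1569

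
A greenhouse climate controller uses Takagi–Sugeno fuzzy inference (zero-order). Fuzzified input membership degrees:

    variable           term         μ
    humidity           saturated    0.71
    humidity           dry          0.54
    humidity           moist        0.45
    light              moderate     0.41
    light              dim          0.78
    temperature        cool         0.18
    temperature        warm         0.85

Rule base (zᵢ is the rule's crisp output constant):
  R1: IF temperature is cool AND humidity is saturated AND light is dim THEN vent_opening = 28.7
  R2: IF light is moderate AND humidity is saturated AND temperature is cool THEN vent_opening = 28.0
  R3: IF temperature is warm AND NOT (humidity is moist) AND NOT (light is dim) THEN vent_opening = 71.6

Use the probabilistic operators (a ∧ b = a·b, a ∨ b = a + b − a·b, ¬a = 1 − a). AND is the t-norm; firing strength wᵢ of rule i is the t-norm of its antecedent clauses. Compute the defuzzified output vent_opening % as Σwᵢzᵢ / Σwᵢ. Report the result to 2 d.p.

R1 (z=28.7): cool=0.18, saturated=0.71, dim=0.78; AND[a·b] → w = 0.0997
R2 (z=28.0): moderate=0.41, saturated=0.71, cool=0.18; AND[a·b] → w = 0.0524
R3 (z=71.6): warm=0.85, ¬moist=1−0.45=0.55, ¬dim=1−0.78=0.22; AND[a·b] → w = 0.1028
Weighted average = (0.0997·28.7 + 0.0524·28.0 + 0.1028·71.6) / (0.0997 + 0.0524 + 0.1028)
  = 11.6921 / 0.2549 = 45.86

45.86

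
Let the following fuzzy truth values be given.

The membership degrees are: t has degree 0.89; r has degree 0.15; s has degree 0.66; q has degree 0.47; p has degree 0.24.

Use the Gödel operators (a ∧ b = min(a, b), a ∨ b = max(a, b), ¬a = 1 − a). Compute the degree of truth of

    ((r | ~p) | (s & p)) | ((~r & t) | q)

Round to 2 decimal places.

0.85

~p = 1 − 0.24 = 0.76
r | ~p = max(a, b) on (0.15, 0.76) = 0.76
s & p = min(a, b) on (0.66, 0.24) = 0.24
(r | ~p) | (s & p) = max(a, b) on (0.76, 0.24) = 0.76
~r = 1 − 0.15 = 0.85
~r & t = min(a, b) on (0.85, 0.89) = 0.85
(~r & t) | q = max(a, b) on (0.85, 0.47) = 0.85
((r | ~p) | (s & p)) | ((~r & t) | q) = max(a, b) on (0.76, 0.85) = 0.85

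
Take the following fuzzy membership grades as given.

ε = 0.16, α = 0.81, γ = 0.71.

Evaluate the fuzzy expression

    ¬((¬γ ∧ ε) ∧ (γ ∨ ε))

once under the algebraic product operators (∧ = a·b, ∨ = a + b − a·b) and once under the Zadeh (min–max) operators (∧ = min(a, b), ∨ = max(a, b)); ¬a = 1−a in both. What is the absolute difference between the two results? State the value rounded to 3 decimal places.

0.125

Under algebraic product:
  ¬γ = 1 − 0.7100 = 0.2900
  ¬γ ∧ ε = a·b on (0.2900, 0.1600) = 0.0464
  γ ∨ ε = a + b − a·b on (0.7100, 0.1600) = 0.7564
  (¬γ ∧ ε) ∧ (γ ∨ ε) = a·b on (0.0464, 0.7564) = 0.0351
  ¬((¬γ ∧ ε) ∧ (γ ∨ ε)) = 1 − 0.0351 = 0.9649
  → value = 0.9649
Under Zadeh (min–max):
  ¬γ = 1 − 0.71 = 0.29
  ¬γ ∧ ε = min(a, b) on (0.29, 0.16) = 0.16
  γ ∨ ε = max(a, b) on (0.71, 0.16) = 0.71
  (¬γ ∧ ε) ∧ (γ ∨ ε) = min(a, b) on (0.16, 0.71) = 0.16
  ¬((¬γ ∧ ε) ∧ (γ ∨ ε)) = 1 − 0.16 = 0.84
  → value = 0.8400
|0.9649 − 0.8400| = 0.125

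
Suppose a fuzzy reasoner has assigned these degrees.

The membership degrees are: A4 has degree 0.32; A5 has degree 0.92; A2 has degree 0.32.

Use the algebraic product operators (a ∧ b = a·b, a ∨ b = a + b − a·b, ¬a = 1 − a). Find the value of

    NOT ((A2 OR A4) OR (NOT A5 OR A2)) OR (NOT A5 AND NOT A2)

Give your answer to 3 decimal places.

A2 OR A4 = a + b − a·b on (0.3200, 0.3200) = 0.5376
NOT A5 = 1 − 0.9200 = 0.0800
NOT A5 OR A2 = a + b − a·b on (0.0800, 0.3200) = 0.3744
(A2 OR A4) OR (NOT A5 OR A2) = a + b − a·b on (0.5376, 0.3744) = 0.7107
NOT ((A2 OR A4) OR (NOT A5 OR A2)) = 1 − 0.7107 = 0.2893
NOT A5 = 1 − 0.9200 = 0.0800
NOT A2 = 1 − 0.3200 = 0.6800
NOT A5 AND NOT A2 = a·b on (0.0800, 0.6800) = 0.0544
NOT ((A2 OR A4) OR (NOT A5 OR A2)) OR (NOT A5 AND NOT A2) = a + b − a·b on (0.2893, 0.0544) = 0.3279

0.328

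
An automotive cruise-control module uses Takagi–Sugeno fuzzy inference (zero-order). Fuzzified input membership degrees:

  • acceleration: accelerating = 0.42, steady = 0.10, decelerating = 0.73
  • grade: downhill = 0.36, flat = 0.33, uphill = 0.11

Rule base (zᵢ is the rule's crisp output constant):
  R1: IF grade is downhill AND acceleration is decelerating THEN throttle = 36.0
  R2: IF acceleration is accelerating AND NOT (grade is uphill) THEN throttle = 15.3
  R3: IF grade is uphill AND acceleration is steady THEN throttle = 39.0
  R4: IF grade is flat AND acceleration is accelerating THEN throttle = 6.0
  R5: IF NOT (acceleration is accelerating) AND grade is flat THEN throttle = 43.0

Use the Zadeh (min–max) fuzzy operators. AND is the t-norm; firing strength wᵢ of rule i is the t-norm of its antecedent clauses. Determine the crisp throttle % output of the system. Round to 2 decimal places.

R1 (z=36.0): downhill=0.36, decelerating=0.73; AND[min(a, b)] → w = 0.36
R2 (z=15.3): accelerating=0.42, ¬uphill=1−0.11=0.89; AND[min(a, b)] → w = 0.42
R3 (z=39.0): uphill=0.11, steady=0.10; AND[min(a, b)] → w = 0.10
R4 (z=6.0): flat=0.33, accelerating=0.42; AND[min(a, b)] → w = 0.33
R5 (z=43.0): ¬accelerating=1−0.42=0.58, flat=0.33; AND[min(a, b)] → w = 0.33
Weighted average = (0.36·36.0 + 0.42·15.3 + 0.10·39.0 + 0.33·6.0 + 0.33·43.0) / (0.36 + 0.42 + 0.10 + 0.33 + 0.33)
  = 39.4560 / 1.5400 = 25.62

25.62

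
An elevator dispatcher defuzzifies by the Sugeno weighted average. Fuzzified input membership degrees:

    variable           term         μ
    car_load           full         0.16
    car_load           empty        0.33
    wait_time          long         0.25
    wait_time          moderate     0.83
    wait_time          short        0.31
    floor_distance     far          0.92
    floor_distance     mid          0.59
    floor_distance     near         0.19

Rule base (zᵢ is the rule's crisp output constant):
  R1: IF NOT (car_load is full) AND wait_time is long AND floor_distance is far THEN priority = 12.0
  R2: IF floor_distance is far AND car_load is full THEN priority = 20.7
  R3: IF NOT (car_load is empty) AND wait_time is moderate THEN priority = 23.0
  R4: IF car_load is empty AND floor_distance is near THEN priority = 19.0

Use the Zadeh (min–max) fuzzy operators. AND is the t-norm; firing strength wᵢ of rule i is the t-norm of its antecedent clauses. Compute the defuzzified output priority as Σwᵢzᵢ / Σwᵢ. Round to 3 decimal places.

R1 (z=12.0): ¬full=1−0.16=0.84, long=0.25, far=0.92; AND[min(a, b)] → w = 0.25
R2 (z=20.7): far=0.92, full=0.16; AND[min(a, b)] → w = 0.16
R3 (z=23.0): ¬empty=1−0.33=0.67, moderate=0.83; AND[min(a, b)] → w = 0.67
R4 (z=19.0): empty=0.33, near=0.19; AND[min(a, b)] → w = 0.19
Weighted average = (0.25·12.0 + 0.16·20.7 + 0.67·23.0 + 0.19·19.0) / (0.25 + 0.16 + 0.67 + 0.19)
  = 25.3320 / 1.2700 = 19.946

19.946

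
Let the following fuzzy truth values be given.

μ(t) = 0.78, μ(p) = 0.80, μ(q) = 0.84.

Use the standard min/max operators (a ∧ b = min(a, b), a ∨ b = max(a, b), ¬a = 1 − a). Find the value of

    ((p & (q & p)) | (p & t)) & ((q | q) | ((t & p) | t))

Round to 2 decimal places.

q & p = min(a, b) on (0.84, 0.80) = 0.80
p & (q & p) = min(a, b) on (0.80, 0.80) = 0.80
p & t = min(a, b) on (0.80, 0.78) = 0.78
(p & (q & p)) | (p & t) = max(a, b) on (0.80, 0.78) = 0.80
q | q = max(a, b) on (0.84, 0.84) = 0.84
t & p = min(a, b) on (0.78, 0.80) = 0.78
(t & p) | t = max(a, b) on (0.78, 0.78) = 0.78
(q | q) | ((t & p) | t) = max(a, b) on (0.84, 0.78) = 0.84
((p & (q & p)) | (p & t)) & ((q | q) | ((t & p) | t)) = min(a, b) on (0.80, 0.84) = 0.80

0.80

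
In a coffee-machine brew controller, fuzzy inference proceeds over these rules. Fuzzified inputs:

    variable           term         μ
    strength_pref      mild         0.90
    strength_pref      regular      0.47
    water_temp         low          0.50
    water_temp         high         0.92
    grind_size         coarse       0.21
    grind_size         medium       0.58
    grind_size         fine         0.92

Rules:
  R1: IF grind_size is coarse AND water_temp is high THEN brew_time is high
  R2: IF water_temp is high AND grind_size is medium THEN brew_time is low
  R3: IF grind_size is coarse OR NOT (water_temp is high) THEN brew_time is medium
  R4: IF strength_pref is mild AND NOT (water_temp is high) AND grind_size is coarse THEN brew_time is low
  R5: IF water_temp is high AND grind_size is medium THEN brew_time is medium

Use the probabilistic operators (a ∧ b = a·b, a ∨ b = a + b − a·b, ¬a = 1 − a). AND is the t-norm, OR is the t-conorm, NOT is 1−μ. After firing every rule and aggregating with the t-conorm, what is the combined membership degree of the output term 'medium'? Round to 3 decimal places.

R1: coarse=0.21, high=0.92; AND[a·b] → w = 0.1932
R2: high=0.92, medium=0.58; AND[a·b] → w = 0.5336
R3: coarse=0.21, ¬high=1−0.92=0.08; OR[a + b − a·b] → w = 0.2732
R4: mild=0.90, ¬high=1−0.92=0.08, coarse=0.21; AND[a·b] → w = 0.0151
R5: high=0.92, medium=0.58; AND[a·b] → w = 0.5336
Rules with consequent 'medium': {R3, R5} → strengths 0.2732, 0.5336
Aggregate via t-conorm [a + b − a·b]: 0.6610

0.661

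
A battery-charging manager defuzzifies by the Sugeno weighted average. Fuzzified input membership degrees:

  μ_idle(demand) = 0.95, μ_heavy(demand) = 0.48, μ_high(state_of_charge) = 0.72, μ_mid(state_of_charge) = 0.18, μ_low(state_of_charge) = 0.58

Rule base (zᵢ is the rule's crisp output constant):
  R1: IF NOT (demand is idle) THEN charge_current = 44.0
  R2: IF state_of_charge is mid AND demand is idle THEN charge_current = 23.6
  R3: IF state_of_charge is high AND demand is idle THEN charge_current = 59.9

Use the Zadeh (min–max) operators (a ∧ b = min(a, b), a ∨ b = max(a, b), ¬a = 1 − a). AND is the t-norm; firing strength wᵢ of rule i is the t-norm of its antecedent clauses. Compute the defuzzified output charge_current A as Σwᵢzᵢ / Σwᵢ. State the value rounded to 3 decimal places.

52.185

R1 (z=44.0): ¬idle=1−0.95=0.05 → w = 0.05
R2 (z=23.6): mid=0.18, idle=0.95; AND[min(a, b)] → w = 0.18
R3 (z=59.9): high=0.72, idle=0.95; AND[min(a, b)] → w = 0.72
Weighted average = (0.05·44.0 + 0.18·23.6 + 0.72·59.9) / (0.05 + 0.18 + 0.72)
  = 49.5760 / 0.9500 = 52.185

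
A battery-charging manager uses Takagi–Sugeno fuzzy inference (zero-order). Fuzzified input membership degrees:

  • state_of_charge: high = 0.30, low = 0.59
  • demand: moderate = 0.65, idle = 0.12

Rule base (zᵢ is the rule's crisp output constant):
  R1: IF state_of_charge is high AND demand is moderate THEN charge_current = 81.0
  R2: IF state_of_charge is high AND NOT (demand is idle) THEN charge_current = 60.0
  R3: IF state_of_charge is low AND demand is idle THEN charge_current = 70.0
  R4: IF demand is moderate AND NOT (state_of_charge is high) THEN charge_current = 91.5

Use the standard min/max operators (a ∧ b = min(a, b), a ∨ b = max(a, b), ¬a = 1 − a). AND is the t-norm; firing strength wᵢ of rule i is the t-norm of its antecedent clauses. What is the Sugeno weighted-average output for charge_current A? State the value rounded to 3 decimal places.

R1 (z=81.0): high=0.30, moderate=0.65; AND[min(a, b)] → w = 0.30
R2 (z=60.0): high=0.30, ¬idle=1−0.12=0.88; AND[min(a, b)] → w = 0.30
R3 (z=70.0): low=0.59, idle=0.12; AND[min(a, b)] → w = 0.12
R4 (z=91.5): moderate=0.65, ¬high=1−0.30=0.70; AND[min(a, b)] → w = 0.65
Weighted average = (0.30·81.0 + 0.30·60.0 + 0.12·70.0 + 0.65·91.5) / (0.30 + 0.30 + 0.12 + 0.65)
  = 110.1750 / 1.3700 = 80.420

80.420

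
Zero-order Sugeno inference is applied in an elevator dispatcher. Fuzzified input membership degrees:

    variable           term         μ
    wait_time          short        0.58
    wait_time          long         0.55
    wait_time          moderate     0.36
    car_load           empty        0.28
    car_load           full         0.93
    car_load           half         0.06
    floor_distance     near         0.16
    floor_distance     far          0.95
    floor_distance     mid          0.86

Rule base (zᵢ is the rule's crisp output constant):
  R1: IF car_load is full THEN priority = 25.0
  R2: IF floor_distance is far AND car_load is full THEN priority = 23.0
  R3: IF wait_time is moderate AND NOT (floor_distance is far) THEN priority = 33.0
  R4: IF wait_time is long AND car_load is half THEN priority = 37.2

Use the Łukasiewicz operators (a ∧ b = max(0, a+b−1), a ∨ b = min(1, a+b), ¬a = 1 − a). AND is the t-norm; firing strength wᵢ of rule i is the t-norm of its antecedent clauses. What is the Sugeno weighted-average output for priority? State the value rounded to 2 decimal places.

R1 (z=25.0): full=0.93 → w = 0.93
R2 (z=23.0): far=0.95, full=0.93; AND[max(0, a+b−1)] → w = 0.88
R3 (z=33.0): moderate=0.36, ¬far=1−0.95=0.05; AND[max(0, a+b−1)] → w = 0.00
R4 (z=37.2): long=0.55, half=0.06; AND[max(0, a+b−1)] → w = 0.00
Weighted average = (0.93·25.0 + 0.88·23.0 + 0.00·33.0 + 0.00·37.2) / (0.93 + 0.88 + 0.00 + 0.00)
  = 43.4900 / 1.8100 = 24.03

24.03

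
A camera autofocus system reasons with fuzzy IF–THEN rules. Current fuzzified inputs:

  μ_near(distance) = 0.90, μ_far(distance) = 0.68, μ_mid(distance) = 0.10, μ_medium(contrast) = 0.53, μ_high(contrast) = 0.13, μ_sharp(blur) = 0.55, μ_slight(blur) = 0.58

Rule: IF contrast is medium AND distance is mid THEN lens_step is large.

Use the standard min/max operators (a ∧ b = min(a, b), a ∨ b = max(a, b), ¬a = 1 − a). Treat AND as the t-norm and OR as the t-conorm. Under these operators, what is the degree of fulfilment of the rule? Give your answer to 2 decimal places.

firing strength: medium=0.53, mid=0.10; AND[min(a, b)] → w = 0.10

0.10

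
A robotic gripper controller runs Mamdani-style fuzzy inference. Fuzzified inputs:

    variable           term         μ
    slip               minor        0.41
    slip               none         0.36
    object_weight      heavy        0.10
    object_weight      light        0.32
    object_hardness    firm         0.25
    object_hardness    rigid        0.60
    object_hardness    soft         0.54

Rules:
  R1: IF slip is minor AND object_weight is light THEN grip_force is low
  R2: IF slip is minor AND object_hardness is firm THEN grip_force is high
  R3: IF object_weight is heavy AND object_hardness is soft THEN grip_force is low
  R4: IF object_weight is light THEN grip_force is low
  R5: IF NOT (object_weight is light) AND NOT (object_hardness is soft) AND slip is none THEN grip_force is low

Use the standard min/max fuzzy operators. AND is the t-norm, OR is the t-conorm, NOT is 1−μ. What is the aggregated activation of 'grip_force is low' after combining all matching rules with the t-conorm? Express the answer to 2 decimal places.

R1: minor=0.41, light=0.32; AND[min(a, b)] → w = 0.32
R2: minor=0.41, firm=0.25; AND[min(a, b)] → w = 0.25
R3: heavy=0.10, soft=0.54; AND[min(a, b)] → w = 0.10
R4: light=0.32 → w = 0.32
R5: ¬light=1−0.32=0.68, ¬soft=1−0.54=0.46, none=0.36; AND[min(a, b)] → w = 0.36
Rules with consequent 'low': {R1, R3, R4, R5} → strengths 0.32, 0.10, 0.32, 0.36
Aggregate via t-conorm [max(a, b)]: 0.36

0.36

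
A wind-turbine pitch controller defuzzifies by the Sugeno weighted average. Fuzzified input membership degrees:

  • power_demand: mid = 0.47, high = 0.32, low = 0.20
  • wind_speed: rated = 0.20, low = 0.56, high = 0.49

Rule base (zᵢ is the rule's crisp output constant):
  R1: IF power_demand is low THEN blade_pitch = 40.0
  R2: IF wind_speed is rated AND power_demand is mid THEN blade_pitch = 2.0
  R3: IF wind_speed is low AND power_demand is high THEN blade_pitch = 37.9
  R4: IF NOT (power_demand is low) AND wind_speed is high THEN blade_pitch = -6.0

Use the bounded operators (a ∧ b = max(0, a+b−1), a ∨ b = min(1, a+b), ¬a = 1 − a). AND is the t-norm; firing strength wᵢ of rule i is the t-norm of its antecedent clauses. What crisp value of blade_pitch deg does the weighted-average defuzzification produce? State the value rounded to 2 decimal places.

12.78

R1 (z=40.0): low=0.20 → w = 0.20
R2 (z=2.0): rated=0.20, mid=0.47; AND[max(0, a+b−1)] → w = 0.00
R3 (z=37.9): low=0.56, high=0.32; AND[max(0, a+b−1)] → w = 0.00
R4 (z=-6.0): ¬low=1−0.20=0.80, high=0.49; AND[max(0, a+b−1)] → w = 0.29
Weighted average = (0.20·40.0 + 0.00·2.0 + 0.00·37.9 + 0.29·-6.0) / (0.20 + 0.00 + 0.00 + 0.29)
  = 6.2600 / 0.4900 = 12.78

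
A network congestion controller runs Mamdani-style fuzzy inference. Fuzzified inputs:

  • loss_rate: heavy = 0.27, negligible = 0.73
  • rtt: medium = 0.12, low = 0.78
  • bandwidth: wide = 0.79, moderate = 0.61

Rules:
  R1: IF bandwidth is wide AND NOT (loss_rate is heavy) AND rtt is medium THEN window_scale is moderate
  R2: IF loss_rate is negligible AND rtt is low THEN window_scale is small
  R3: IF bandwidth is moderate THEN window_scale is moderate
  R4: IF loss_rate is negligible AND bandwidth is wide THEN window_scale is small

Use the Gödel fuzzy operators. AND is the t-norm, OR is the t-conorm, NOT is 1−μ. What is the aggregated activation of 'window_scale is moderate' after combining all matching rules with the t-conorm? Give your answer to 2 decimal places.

R1: wide=0.79, ¬heavy=1−0.27=0.73, medium=0.12; AND[min(a, b)] → w = 0.12
R2: negligible=0.73, low=0.78; AND[min(a, b)] → w = 0.73
R3: moderate=0.61 → w = 0.61
R4: negligible=0.73, wide=0.79; AND[min(a, b)] → w = 0.73
Rules with consequent 'moderate': {R1, R3} → strengths 0.12, 0.61
Aggregate via t-conorm [max(a, b)]: 0.61

0.61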